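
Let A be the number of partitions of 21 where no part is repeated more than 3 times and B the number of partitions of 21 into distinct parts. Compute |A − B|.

319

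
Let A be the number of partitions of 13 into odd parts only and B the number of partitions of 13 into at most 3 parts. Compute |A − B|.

3

Partitions of 13 into odd parts only: 18.
Partitions of 13 into at most 3 parts: 21.
|18 − 21| = 3.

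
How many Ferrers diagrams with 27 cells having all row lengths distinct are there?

Systematic enumeration (by largest part, then next-largest, …) yields 192.

192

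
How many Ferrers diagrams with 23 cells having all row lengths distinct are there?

104

Counting exhaustively, 104 partitions satisfy the conditions.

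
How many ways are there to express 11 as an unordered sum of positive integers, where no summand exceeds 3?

The partitions of 11 that satisfy the conditions:
3, 3, 3, 2
3, 3, 3, 1, 1
3, 3, 2, 2, 1
3, 3, 2, 1, 1, 1
3, 3, 1, 1, 1, 1, 1
3, 2, 2, 2, 2
3, 2, 2, 2, 1, 1
3, 2, 2, 1, 1, 1, 1
3, 2, 1, 1, 1, 1, 1, 1
3, 1, 1, 1, 1, 1, 1, 1, 1
2, 2, 2, 2, 2, 1
2, 2, 2, 2, 1, 1, 1
2, 2, 2, 1, 1, 1, 1, 1
2, 2, 1, 1, 1, 1, 1, 1, 1
2, 1, 1, 1, 1, 1, 1, 1, 1, 1
1, 1, 1, 1, 1, 1, 1, 1, 1, 1, 1

16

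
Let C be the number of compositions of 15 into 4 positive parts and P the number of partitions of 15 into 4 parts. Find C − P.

Ordered (compositions into 4 parts): C(14,3) = 364.
Partitions of 15 into exactly 4 parts: 27.
Difference: 364 − 27 = 337.

337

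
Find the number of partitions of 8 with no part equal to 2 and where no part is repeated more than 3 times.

8

The partitions of 8 that satisfy the conditions:
8
1+7
1+1+6
3+5
1+1+1+5
4+4
1+3+4
1+1+3+3
Counting gives 8.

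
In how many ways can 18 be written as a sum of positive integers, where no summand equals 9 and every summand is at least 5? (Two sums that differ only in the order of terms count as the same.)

8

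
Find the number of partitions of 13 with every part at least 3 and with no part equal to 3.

Enumerating:
13
9,4
8,5
7,6
5,4,4
Counting gives 5.

5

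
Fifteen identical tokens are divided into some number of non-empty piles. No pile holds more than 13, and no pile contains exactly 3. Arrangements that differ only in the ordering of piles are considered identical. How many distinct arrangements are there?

Systematic enumeration (by largest part, then next-largest, …) yields 97.

97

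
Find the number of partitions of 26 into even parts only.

101

Enumerating by decreasing first part gives 101 partitions in all.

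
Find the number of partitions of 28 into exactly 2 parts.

They are:
27,1
26,2
25,3
24,4
23,5
22,6
21,7
20,8
19,9
18,10
17,11
16,12
15,13
14,14

14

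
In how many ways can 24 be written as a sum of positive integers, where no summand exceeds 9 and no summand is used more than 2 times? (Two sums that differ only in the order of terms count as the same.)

193

Direct enumeration gives 193 partitions.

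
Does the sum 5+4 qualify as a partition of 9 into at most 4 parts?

The parts sum to 9, and the condition 'there are at most 4 summands' holds.

Yes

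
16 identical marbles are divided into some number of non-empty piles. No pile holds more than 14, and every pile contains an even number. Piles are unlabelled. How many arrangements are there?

21

Listing the qualifying partitions of 16:
14, 2
12, 4
12, 2, 2
10, 6
10, 4, 2
10, 2, 2, 2
8, 8
8, 6, 2
8, 4, 4
8, 4, 2, 2
8, 2, 2, 2, 2
6, 6, 4
6, 6, 2, 2
6, 4, 4, 2
6, 4, 2, 2, 2
6, 2, 2, 2, 2, 2
4, 4, 4, 4
4, 4, 4, 2, 2
4, 4, 2, 2, 2, 2
4, 2, 2, 2, 2, 2, 2
2, 2, 2, 2, 2, 2, 2, 2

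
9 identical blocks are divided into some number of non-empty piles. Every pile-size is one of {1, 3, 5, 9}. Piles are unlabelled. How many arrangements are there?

7

They are:
9
5+3+1
5+1+1+1+1
3+3+3
3+3+1+1+1
3+1+1+1+1+1+1
1+1+1+1+1+1+1+1+1
Counting gives 7.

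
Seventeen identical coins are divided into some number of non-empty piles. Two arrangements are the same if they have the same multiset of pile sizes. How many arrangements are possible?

297

Direct enumeration gives 297 partitions.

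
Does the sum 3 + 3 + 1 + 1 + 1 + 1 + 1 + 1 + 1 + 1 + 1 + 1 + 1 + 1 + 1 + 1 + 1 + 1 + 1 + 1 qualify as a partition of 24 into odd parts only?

Yes

The parts sum to 24, and the condition 'every summand is odd' holds.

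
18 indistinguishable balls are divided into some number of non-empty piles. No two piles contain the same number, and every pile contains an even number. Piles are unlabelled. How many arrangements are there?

Enumerating:
18
16, 2
14, 4
12, 6
12, 4, 2
10, 8
10, 6, 2
8, 6, 4

8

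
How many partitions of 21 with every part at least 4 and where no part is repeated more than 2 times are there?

Enumerating:
21
4,17
5,16
6,15
7,14
8,13
4,4,13
9,12
4,5,12
10,11
4,6,11
5,5,11
4,7,10
5,6,10
4,8,9
5,7,9
6,6,9
5,8,8
6,7,8
4,4,5,8
4,4,6,7
4,5,5,7
4,5,6,6
That's 23 in total.

23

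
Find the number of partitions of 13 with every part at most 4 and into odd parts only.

5

Enumerating:
1 + 3 + 3 + 3 + 3
1 + 1 + 1 + 1 + 3 + 3 + 3
1 + 1 + 1 + 1 + 1 + 1 + 1 + 3 + 3
1 + 1 + 1 + 1 + 1 + 1 + 1 + 1 + 1 + 1 + 3
1 + 1 + 1 + 1 + 1 + 1 + 1 + 1 + 1 + 1 + 1 + 1 + 1
That's 5 in total.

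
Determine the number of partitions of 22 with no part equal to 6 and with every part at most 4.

136

Enumerating by decreasing first part gives 136 partitions in all.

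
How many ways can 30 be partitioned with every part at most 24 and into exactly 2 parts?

10

Enumerating:
24 + 6
23 + 7
22 + 8
21 + 9
20 + 10
19 + 11
18 + 12
17 + 13
16 + 14
15 + 15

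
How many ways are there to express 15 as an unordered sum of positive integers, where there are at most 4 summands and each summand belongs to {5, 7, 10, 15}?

3

Listing the qualifying partitions of 15:
15
5,10
5,5,5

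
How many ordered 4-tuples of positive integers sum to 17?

Place 3 bars in the 16 internal gaps of a row of 17 dots: C(16,3) = 560.

560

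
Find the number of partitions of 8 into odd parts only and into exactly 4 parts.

Enumerating:
5+1+1+1
3+3+1+1

2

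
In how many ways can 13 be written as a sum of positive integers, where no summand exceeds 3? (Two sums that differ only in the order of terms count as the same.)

21

Enumerating:
1,3,3,3,3
2,2,3,3,3
1,1,2,3,3,3
1,1,1,1,3,3,3
1,2,2,2,3,3
1,1,1,2,2,3,3
1,1,1,1,1,2,3,3
1,1,1,1,1,1,1,3,3
2,2,2,2,2,3
1,1,2,2,2,2,3
1,1,1,1,2,2,2,3
1,1,1,1,1,1,2,2,3
1,1,1,1,1,1,1,1,2,3
1,1,1,1,1,1,1,1,1,1,3
1,2,2,2,2,2,2
1,1,1,2,2,2,2,2
1,1,1,1,1,2,2,2,2
1,1,1,1,1,1,1,2,2,2
1,1,1,1,1,1,1,1,1,2,2
1,1,1,1,1,1,1,1,1,1,1,2
1,1,1,1,1,1,1,1,1,1,1,1,1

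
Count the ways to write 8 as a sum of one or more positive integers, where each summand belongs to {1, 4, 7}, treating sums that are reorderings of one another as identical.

The partitions of 8 that satisfy the conditions:
1, 7
4, 4
1, 1, 1, 1, 4
1, 1, 1, 1, 1, 1, 1, 1
That's 4 in total.

4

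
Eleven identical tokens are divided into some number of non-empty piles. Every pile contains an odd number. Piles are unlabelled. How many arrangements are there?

12

The partitions of 11 that satisfy the conditions:
11
9, 1, 1
7, 3, 1
7, 1, 1, 1, 1
5, 5, 1
5, 3, 3
5, 3, 1, 1, 1
5, 1, 1, 1, 1, 1, 1
3, 3, 3, 1, 1
3, 3, 1, 1, 1, 1, 1
3, 1, 1, 1, 1, 1, 1, 1, 1
1, 1, 1, 1, 1, 1, 1, 1, 1, 1, 1
That's 12 in total.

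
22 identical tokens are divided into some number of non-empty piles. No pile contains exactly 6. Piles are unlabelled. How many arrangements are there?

Enumerating by decreasing first part gives 771 partitions in all.

771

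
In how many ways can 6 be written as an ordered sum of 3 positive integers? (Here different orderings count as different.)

10

Equivalently, choose which 2 of the 5 gaps become plus signs: C(5,2) = 10.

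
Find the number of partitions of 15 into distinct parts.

A partial list (first 12 by largest part):
15
14, 1
13, 2
12, 3
12, 2, 1
11, 4
11, 3, 1
10, 5
10, 4, 1
10, 3, 2
9, 6
9, 5, 1
…and 15 more, for 27 total.

27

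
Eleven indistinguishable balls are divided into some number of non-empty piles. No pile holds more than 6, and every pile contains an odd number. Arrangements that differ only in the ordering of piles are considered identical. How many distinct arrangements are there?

Listing the qualifying partitions of 11:
5,5,1
5,3,3
5,3,1,1,1
5,1,1,1,1,1,1
3,3,3,1,1
3,3,1,1,1,1,1
3,1,1,1,1,1,1,1,1
1,1,1,1,1,1,1,1,1,1,1

8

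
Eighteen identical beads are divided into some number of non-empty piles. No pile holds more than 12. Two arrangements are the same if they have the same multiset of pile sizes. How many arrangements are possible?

A full systematic count gives 366.

366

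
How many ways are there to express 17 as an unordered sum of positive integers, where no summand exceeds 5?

There are 119 such partitions.

119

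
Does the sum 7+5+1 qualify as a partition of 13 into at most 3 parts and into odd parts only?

The parts sum to 13, and the condition 'there are at most 3 summands' holds; the condition 'every summand is odd' holds.

Yes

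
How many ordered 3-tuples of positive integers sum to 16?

105

By stars and bars with positive parts, the count is C(15,2) = 105.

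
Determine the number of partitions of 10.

There are too many to list fully; the first 12 (by largest part) are:
10
9 + 1
8 + 2
8 + 1 + 1
7 + 3
7 + 2 + 1
7 + 1 + 1 + 1
6 + 4
6 + 3 + 1
6 + 2 + 2
6 + 2 + 1 + 1
6 + 1 + 1 + 1 + 1
…and 30 more, for 42 total.

42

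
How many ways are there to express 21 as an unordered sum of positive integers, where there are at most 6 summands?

331

There are 331 such partitions.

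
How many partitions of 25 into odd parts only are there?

Counting exhaustively, 142 partitions satisfy the conditions.

142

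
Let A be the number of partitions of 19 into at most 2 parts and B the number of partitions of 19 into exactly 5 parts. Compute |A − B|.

Partitions of 19 into at most 2 parts: 10.
Partitions of 19 into exactly 5 parts: 70.
|10 − 70| = 60.

60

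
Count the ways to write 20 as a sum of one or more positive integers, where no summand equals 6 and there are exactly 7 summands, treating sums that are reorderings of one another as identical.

62

A partial list (first 12 by largest part):
14+1+1+1+1+1+1
13+2+1+1+1+1+1
12+3+1+1+1+1+1
12+2+2+1+1+1+1
11+4+1+1+1+1+1
11+3+2+1+1+1+1
11+2+2+2+1+1+1
10+5+1+1+1+1+1
10+4+2+1+1+1+1
10+3+3+1+1+1+1
10+3+2+2+1+1+1
10+2+2+2+2+1+1
…and 50 more, for 62 total.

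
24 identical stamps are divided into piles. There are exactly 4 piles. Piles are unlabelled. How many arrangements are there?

108

Enumerating by decreasing first part gives 108 partitions in all.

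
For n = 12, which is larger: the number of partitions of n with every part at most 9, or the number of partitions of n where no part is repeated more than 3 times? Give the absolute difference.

23

Partitions of 12 with every part at most 9: 73.
Partitions of 12 where no part is repeated more than 3 times: 50.
|73 − 50| = 23.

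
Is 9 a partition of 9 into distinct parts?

The parts sum to 9, and the condition 'all summands are distinct' holds.

Yes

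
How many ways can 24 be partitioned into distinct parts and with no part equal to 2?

70

There are too many to list fully; the first 12 (by largest part) are:
24
23,1
21,3
20,4
20,3,1
19,5
19,4,1
18,6
18,5,1
17,7
17,6,1
17,4,3
…and 58 more, for 70 total.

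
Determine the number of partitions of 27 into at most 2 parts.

The partitions of 27 that satisfy the conditions:
27
26,1
25,2
24,3
23,4
22,5
21,6
20,7
19,8
18,9
17,10
16,11
15,12
14,13

14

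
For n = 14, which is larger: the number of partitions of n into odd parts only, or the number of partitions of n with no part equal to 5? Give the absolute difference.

Partitions of 14 into odd parts only: 22.
Partitions of 14 with no part equal to 5: 105.
|22 − 105| = 83.

83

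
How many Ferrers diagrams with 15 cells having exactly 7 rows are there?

21

They are:
1 + 1 + 1 + 1 + 1 + 1 + 9
1 + 1 + 1 + 1 + 1 + 2 + 8
1 + 1 + 1 + 1 + 1 + 3 + 7
1 + 1 + 1 + 1 + 2 + 2 + 7
1 + 1 + 1 + 1 + 1 + 4 + 6
1 + 1 + 1 + 1 + 2 + 3 + 6
1 + 1 + 1 + 2 + 2 + 2 + 6
1 + 1 + 1 + 1 + 1 + 5 + 5
1 + 1 + 1 + 1 + 2 + 4 + 5
1 + 1 + 1 + 1 + 3 + 3 + 5
1 + 1 + 1 + 2 + 2 + 3 + 5
1 + 1 + 2 + 2 + 2 + 2 + 5
1 + 1 + 1 + 1 + 3 + 4 + 4
1 + 1 + 1 + 2 + 2 + 4 + 4
1 + 1 + 1 + 2 + 3 + 3 + 4
1 + 1 + 2 + 2 + 2 + 3 + 4
1 + 2 + 2 + 2 + 2 + 2 + 4
1 + 1 + 1 + 3 + 3 + 3 + 3
1 + 1 + 2 + 2 + 3 + 3 + 3
1 + 2 + 2 + 2 + 2 + 3 + 3
2 + 2 + 2 + 2 + 2 + 2 + 3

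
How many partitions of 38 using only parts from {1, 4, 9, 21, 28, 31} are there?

There are too many to list fully; the first 12 (by largest part) are:
31,4,1,1,1
31,1,1,1,1,1,1,1
28,9,1
28,4,4,1,1
28,4,1,1,1,1,1,1
28,1,1,1,1,1,1,1,1,1,1
21,9,4,4
21,9,4,1,1,1,1
21,9,1,1,1,1,1,1,1,1
21,4,4,4,4,1
21,4,4,4,1,1,1,1,1
21,4,4,1,1,1,1,1,1,1,1,1
…and 30 more, for 42 total.

42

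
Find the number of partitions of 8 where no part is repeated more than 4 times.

The partitions of 8 that satisfy the conditions:
8
7, 1
6, 2
6, 1, 1
5, 3
5, 2, 1
5, 1, 1, 1
4, 4
4, 3, 1
4, 2, 2
4, 2, 1, 1
4, 1, 1, 1, 1
3, 3, 2
3, 3, 1, 1
3, 2, 2, 1
3, 2, 1, 1, 1
2, 2, 2, 2
2, 2, 2, 1, 1
2, 2, 1, 1, 1, 1

19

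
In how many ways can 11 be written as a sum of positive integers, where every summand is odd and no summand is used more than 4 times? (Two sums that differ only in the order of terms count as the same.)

8

They are:
11
9+1+1
7+3+1
7+1+1+1+1
5+5+1
5+3+3
5+3+1+1+1
3+3+3+1+1
That's 8 in total.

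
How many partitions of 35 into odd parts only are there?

585

A full systematic count gives 585.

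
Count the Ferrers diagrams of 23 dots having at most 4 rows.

A full systematic count gives 150.

150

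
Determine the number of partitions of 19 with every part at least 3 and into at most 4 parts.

33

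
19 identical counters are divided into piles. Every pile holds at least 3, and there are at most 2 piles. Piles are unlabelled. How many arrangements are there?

8

Enumerating:
19
16, 3
15, 4
14, 5
13, 6
12, 7
11, 8
10, 9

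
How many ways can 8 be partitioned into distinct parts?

6

They are:
8
7, 1
6, 2
5, 3
5, 2, 1
4, 3, 1
Counting gives 6.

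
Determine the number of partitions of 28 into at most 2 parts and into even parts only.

8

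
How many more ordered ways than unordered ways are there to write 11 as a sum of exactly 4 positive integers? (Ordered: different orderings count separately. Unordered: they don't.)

109

Ordered (compositions into 4 parts): C(10,3) = 120.
Partitions of 11 into exactly 4 parts: 11.
Difference: 120 − 11 = 109.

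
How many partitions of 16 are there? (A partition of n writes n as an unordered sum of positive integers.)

231

A full systematic count gives 231.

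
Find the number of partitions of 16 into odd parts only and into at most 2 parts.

4

Listing the qualifying partitions of 16:
15, 1
13, 3
11, 5
9, 7
Counting gives 4.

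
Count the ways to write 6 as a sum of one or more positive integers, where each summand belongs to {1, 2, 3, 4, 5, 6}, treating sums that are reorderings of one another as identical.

Listing the qualifying partitions of 6:
6
5, 1
4, 2
4, 1, 1
3, 3
3, 2, 1
3, 1, 1, 1
2, 2, 2
2, 2, 1, 1
2, 1, 1, 1, 1
1, 1, 1, 1, 1, 1

11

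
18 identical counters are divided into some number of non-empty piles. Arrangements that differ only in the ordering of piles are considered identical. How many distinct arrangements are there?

385

There are 385 such partitions.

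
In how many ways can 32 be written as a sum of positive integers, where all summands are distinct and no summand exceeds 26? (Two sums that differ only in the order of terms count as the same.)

380

A full systematic count gives 380.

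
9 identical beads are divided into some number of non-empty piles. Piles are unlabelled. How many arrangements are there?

30

There are too many to list fully; the first 12 (by largest part) are:
9
8+1
7+2
7+1+1
6+3
6+2+1
6+1+1+1
5+4
5+3+1
5+2+2
5+2+1+1
5+1+1+1+1
…and 18 more, for 30 total.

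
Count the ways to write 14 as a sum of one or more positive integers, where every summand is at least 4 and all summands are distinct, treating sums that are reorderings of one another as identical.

4

The partitions of 14 that satisfy the conditions:
14
10+4
9+5
8+6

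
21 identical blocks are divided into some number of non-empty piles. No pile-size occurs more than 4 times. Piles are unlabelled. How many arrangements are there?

505

There are 505 such partitions.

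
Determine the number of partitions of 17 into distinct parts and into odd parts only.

The partitions of 17 that satisfy the conditions:
17
1, 3, 13
1, 5, 11
1, 7, 9
3, 5, 9

5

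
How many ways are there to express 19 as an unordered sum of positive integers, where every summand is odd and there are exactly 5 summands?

13

Listing the qualifying partitions of 19:
15,1,1,1,1
13,3,1,1,1
11,5,1,1,1
11,3,3,1,1
9,7,1,1,1
9,5,3,1,1
9,3,3,3,1
7,7,3,1,1
7,5,5,1,1
7,5,3,3,1
7,3,3,3,3
5,5,5,3,1
5,5,3,3,3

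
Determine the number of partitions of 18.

385

Counting exhaustively, 385 partitions satisfy the conditions.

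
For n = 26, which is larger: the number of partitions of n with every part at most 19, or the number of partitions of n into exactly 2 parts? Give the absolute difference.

Partitions of 26 with every part at most 19: 2406.
Partitions of 26 into exactly 2 parts: 13.
|2406 − 13| = 2393.

2393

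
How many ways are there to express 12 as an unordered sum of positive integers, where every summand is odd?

15

The partitions of 12 that satisfy the conditions:
11 + 1
9 + 3
9 + 1 + 1 + 1
7 + 5
7 + 3 + 1 + 1
7 + 1 + 1 + 1 + 1 + 1
5 + 5 + 1 + 1
5 + 3 + 3 + 1
5 + 3 + 1 + 1 + 1 + 1
5 + 1 + 1 + 1 + 1 + 1 + 1 + 1
3 + 3 + 3 + 3
3 + 3 + 3 + 1 + 1 + 1
3 + 3 + 1 + 1 + 1 + 1 + 1 + 1
3 + 1 + 1 + 1 + 1 + 1 + 1 + 1 + 1 + 1
1 + 1 + 1 + 1 + 1 + 1 + 1 + 1 + 1 + 1 + 1 + 1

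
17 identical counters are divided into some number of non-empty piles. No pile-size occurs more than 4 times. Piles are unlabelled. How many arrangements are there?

Counting exhaustively, 205 partitions satisfy the conditions.

205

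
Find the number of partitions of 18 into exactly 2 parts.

9

The partitions of 18 that satisfy the conditions:
1, 17
2, 16
3, 15
4, 14
5, 13
6, 12
7, 11
8, 10
9, 9
Counting gives 9.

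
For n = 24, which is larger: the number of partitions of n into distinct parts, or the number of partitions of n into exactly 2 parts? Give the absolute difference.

110

Partitions of 24 into distinct parts: 122.
Partitions of 24 into exactly 2 parts: 12.
|122 − 12| = 110.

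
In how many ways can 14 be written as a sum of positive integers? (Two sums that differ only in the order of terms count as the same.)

135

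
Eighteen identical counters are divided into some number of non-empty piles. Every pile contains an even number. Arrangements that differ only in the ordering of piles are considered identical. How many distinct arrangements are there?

30

There are too many to list fully; the first 12 (by largest part) are:
18
16,2
14,4
14,2,2
12,6
12,4,2
12,2,2,2
10,8
10,6,2
10,4,4
10,4,2,2
10,2,2,2,2
…and 18 more, for 30 total.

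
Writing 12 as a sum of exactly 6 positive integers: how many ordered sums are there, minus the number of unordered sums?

451

Ordered (compositions into 6 parts): C(11,5) = 462.
Partitions of 12 into exactly 6 parts: 11.
Difference: 462 − 11 = 451.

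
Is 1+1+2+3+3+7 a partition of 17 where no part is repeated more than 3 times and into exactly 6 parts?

The parts sum to 17, and the condition 'no summand is used more than 3 times' holds; the condition 'there are exactly 6 summands' holds.

Yes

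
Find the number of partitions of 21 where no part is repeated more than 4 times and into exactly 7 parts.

A full systematic count gives 89.

89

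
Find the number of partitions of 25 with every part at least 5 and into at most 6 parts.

30

A partial list (first 12 by largest part):
25
5, 20
6, 19
7, 18
8, 17
9, 16
10, 15
5, 5, 15
11, 14
5, 6, 14
12, 13
5, 7, 13
…and 18 more, for 30 total.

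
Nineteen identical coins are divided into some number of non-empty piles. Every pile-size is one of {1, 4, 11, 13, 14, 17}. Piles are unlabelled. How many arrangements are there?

13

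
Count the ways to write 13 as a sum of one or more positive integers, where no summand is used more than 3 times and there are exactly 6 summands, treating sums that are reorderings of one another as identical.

8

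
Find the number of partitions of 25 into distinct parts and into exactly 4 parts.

There are too many to list fully; the first 12 (by largest part) are:
1, 2, 3, 19
1, 2, 4, 18
1, 2, 5, 17
1, 3, 4, 17
1, 2, 6, 16
1, 3, 5, 16
2, 3, 4, 16
1, 2, 7, 15
1, 3, 6, 15
1, 4, 5, 15
2, 3, 5, 15
1, 2, 8, 14
…and 42 more, for 54 total.

54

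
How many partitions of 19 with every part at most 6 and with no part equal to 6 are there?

164

A full systematic count gives 164.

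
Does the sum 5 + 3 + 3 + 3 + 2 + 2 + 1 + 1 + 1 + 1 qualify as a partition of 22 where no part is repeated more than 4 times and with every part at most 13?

The parts sum to 22, and the condition 'no summand is used more than 4 times' holds; the condition 'no summand exceeds 13' holds.

Yes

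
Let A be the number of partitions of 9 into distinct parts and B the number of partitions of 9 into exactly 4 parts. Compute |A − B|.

Partitions of 9 into distinct parts: 8.
Partitions of 9 into exactly 4 parts: 6.
|8 − 6| = 2.

2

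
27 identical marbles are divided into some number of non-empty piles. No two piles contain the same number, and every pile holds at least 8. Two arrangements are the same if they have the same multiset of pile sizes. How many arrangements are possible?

8

They are:
27
19,8
18,9
17,10
16,11
15,12
14,13
10,9,8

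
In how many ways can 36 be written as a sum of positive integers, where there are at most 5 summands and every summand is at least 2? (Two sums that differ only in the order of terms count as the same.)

785

There are 785 such partitions.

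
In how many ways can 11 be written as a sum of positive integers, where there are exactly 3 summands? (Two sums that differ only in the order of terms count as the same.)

Listing the qualifying partitions of 11:
1+1+9
1+2+8
1+3+7
2+2+7
1+4+6
2+3+6
1+5+5
2+4+5
3+3+5
3+4+4
That's 10 in total.

10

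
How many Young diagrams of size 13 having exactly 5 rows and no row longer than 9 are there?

18

They are:
9, 1, 1, 1, 1
8, 2, 1, 1, 1
7, 3, 1, 1, 1
7, 2, 2, 1, 1
6, 4, 1, 1, 1
6, 3, 2, 1, 1
6, 2, 2, 2, 1
5, 5, 1, 1, 1
5, 4, 2, 1, 1
5, 3, 3, 1, 1
5, 3, 2, 2, 1
5, 2, 2, 2, 2
4, 4, 3, 1, 1
4, 4, 2, 2, 1
4, 3, 3, 2, 1
4, 3, 2, 2, 2
3, 3, 3, 3, 1
3, 3, 3, 2, 2
Counting gives 18.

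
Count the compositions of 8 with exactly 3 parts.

Equivalently, choose which 2 of the 7 gaps become plus signs: C(7,2) = 21.

21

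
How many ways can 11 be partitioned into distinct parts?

The partitions of 11 that satisfy the conditions:
11
10+1
9+2
8+3
8+2+1
7+4
7+3+1
6+5
6+4+1
6+3+2
5+4+2
5+3+2+1

12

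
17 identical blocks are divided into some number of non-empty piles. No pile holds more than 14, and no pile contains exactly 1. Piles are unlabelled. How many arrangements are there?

A partial list (first 12 by largest part):
14 + 3
13 + 4
13 + 2 + 2
12 + 5
12 + 3 + 2
11 + 6
11 + 4 + 2
11 + 3 + 3
11 + 2 + 2 + 2
10 + 7
10 + 5 + 2
10 + 4 + 3
…and 52 more, for 64 total.

64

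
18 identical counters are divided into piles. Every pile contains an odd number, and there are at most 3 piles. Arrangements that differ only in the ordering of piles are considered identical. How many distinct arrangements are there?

Enumerating:
1,17
3,15
5,13
7,11
9,9

5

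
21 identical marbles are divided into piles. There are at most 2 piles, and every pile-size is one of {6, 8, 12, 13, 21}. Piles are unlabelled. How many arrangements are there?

Listing the qualifying partitions of 21:
21
8 + 13

2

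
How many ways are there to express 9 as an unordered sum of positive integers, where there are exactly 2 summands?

Listing the qualifying partitions of 9:
8+1
7+2
6+3
5+4

4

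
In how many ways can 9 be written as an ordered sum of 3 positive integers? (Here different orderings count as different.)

A composition of 9 into 3 positive parts is chosen by placing 2 dividers among the 8 gaps between 9 units: C(8,2) = 28.

28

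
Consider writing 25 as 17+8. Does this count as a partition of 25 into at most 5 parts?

Yes

The parts sum to 25, and the condition 'there are at most 5 summands' holds.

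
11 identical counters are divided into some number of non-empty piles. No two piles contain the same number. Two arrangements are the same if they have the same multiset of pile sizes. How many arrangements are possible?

12

The partitions of 11 that satisfy the conditions:
11
10,1
9,2
8,3
8,2,1
7,4
7,3,1
6,5
6,4,1
6,3,2
5,4,2
5,3,2,1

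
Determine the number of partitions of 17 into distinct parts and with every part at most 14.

There are too many to list fully; the first 12 (by largest part) are:
14, 3
14, 2, 1
13, 4
13, 3, 1
12, 5
12, 4, 1
12, 3, 2
11, 6
11, 5, 1
11, 4, 2
11, 3, 2, 1
10, 7
…and 23 more, for 35 total.

35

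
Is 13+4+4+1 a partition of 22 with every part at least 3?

No

The parts sum to 22, and the condition 'every summand is at least 3' is violated.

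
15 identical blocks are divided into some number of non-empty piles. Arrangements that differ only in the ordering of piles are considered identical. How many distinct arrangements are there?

176

There are 176 such partitions.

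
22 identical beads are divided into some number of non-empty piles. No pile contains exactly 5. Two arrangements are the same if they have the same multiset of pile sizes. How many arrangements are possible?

705

Enumerating by decreasing first part gives 705 partitions in all.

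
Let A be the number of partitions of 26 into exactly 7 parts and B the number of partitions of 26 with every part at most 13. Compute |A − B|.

Partitions of 26 into exactly 7 parts: 300.
Partitions of 26 with every part at most 13: 2164.
|300 − 2164| = 1864.

1864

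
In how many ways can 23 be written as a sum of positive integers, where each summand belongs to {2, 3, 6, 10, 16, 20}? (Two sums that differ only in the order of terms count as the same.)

Listing the qualifying partitions of 23:
3, 20
2, 2, 3, 16
3, 10, 10
2, 2, 3, 6, 10
2, 2, 3, 3, 3, 10
2, 2, 2, 2, 2, 3, 10
2, 3, 6, 6, 6
2, 3, 3, 3, 6, 6
2, 2, 2, 2, 3, 6, 6
2, 3, 3, 3, 3, 3, 6
2, 2, 2, 2, 3, 3, 3, 6
2, 2, 2, 2, 2, 2, 2, 3, 6
2, 3, 3, 3, 3, 3, 3, 3
2, 2, 2, 2, 3, 3, 3, 3, 3
2, 2, 2, 2, 2, 2, 2, 3, 3, 3
2, 2, 2, 2, 2, 2, 2, 2, 2, 2, 3

16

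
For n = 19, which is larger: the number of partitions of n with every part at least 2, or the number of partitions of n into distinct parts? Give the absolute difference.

Partitions of 19 with every part at least 2: 105.
Partitions of 19 into distinct parts: 54.
|105 − 54| = 51.

51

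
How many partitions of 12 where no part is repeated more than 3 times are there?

There are too many to list fully; the first 12 (by largest part) are:
12
11 + 1
10 + 2
10 + 1 + 1
9 + 3
9 + 2 + 1
9 + 1 + 1 + 1
8 + 4
8 + 3 + 1
8 + 2 + 2
8 + 2 + 1 + 1
7 + 5
…and 38 more, for 50 total.

50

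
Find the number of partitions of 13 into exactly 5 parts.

18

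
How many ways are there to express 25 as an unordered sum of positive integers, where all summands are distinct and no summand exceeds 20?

Counting exhaustively, 135 partitions satisfy the conditions.

135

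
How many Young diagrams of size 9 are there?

A partial list (first 12 by largest part):
9
8,1
7,2
7,1,1
6,3
6,2,1
6,1,1,1
5,4
5,3,1
5,2,2
5,2,1,1
5,1,1,1,1
…and 18 more, for 30 total.

30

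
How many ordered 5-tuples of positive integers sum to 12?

330

Place 4 bars in the 11 internal gaps of a row of 12 dots: C(11,4) = 330.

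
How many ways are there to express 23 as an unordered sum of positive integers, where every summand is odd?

Enumerating by decreasing first part gives 104 partitions in all.

104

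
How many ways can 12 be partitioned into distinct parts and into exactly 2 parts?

5

The partitions of 12 that satisfy the conditions:
11, 1
10, 2
9, 3
8, 4
7, 5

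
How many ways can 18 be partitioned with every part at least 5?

9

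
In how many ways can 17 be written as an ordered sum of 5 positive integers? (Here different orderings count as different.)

1820

A composition of 17 into 5 positive parts is chosen by placing 4 dividers among the 16 gaps between 17 units: C(16,4) = 1820.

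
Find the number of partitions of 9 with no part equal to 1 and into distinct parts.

The partitions of 9 that satisfy the conditions:
9
7,2
6,3
5,4
4,3,2

5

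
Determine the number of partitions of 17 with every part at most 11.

278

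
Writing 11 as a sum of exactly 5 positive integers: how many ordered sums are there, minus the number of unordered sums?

Ordered (compositions into 5 parts): C(10,4) = 210.
Unordered (partitions into 5 parts): 10.
Difference: 210 − 10 = 200.

200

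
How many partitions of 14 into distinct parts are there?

22

They are:
14
13,1
12,2
11,3
11,2,1
10,4
10,3,1
9,5
9,4,1
9,3,2
8,6
8,5,1
8,4,2
8,3,2,1
7,6,1
7,5,2
7,4,3
7,4,2,1
6,5,3
6,5,2,1
6,4,3,1
5,4,3,2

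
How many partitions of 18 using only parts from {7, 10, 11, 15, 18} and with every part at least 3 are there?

Enumerating:
18
7 + 11
That's 2 in total.

2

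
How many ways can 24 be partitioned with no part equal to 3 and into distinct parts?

Direct enumeration gives 75 partitions.

75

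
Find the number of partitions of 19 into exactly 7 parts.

65

There are too many to list fully; the first 12 (by largest part) are:
13 + 1 + 1 + 1 + 1 + 1 + 1
12 + 2 + 1 + 1 + 1 + 1 + 1
11 + 3 + 1 + 1 + 1 + 1 + 1
11 + 2 + 2 + 1 + 1 + 1 + 1
10 + 4 + 1 + 1 + 1 + 1 + 1
10 + 3 + 2 + 1 + 1 + 1 + 1
10 + 2 + 2 + 2 + 1 + 1 + 1
9 + 5 + 1 + 1 + 1 + 1 + 1
9 + 4 + 2 + 1 + 1 + 1 + 1
9 + 3 + 3 + 1 + 1 + 1 + 1
9 + 3 + 2 + 2 + 1 + 1 + 1
9 + 2 + 2 + 2 + 2 + 1 + 1
…and 53 more, for 65 total.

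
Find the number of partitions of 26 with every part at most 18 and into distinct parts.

146

There are 146 such partitions.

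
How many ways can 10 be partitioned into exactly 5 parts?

They are:
6+1+1+1+1
5+2+1+1+1
4+3+1+1+1
4+2+2+1+1
3+3+2+1+1
3+2+2+2+1
2+2+2+2+2

7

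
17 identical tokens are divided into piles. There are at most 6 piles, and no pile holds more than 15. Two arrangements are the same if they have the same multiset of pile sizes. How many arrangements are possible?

Enumerating by decreasing first part gives 161 partitions in all.

161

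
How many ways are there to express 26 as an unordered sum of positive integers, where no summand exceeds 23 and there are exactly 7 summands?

Counting exhaustively, 300 partitions satisfy the conditions.

300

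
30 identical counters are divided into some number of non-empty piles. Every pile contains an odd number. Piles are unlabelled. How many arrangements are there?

Counting exhaustively, 296 partitions satisfy the conditions.

296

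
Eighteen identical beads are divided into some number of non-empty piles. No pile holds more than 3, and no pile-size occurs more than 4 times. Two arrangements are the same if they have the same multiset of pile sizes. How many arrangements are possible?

6

They are:
3+3+3+3+2+2+2
3+3+3+3+2+2+1+1
3+3+3+3+2+1+1+1+1
3+3+3+2+2+2+2+1
3+3+3+2+2+2+1+1+1
3+3+2+2+2+2+1+1+1+1
Counting gives 6.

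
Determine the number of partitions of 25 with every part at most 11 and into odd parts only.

Counting exhaustively, 103 partitions satisfy the conditions.

103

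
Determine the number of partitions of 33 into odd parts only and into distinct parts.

25

Listing the qualifying partitions of 33:
33
29, 3, 1
27, 5, 1
25, 7, 1
25, 5, 3
23, 9, 1
23, 7, 3
21, 11, 1
21, 9, 3
21, 7, 5
19, 13, 1
19, 11, 3
19, 9, 5
17, 15, 1
17, 13, 3
17, 11, 5
17, 9, 7
17, 7, 5, 3, 1
15, 13, 5
15, 11, 7
15, 9, 5, 3, 1
13, 11, 9
13, 11, 5, 3, 1
13, 9, 7, 3, 1
11, 9, 7, 5, 1
Counting gives 25.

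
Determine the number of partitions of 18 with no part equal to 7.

Direct enumeration gives 329 partitions.

329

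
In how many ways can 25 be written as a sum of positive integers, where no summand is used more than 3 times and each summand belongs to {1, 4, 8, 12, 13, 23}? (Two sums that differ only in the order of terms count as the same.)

Listing the qualifying partitions of 25:
23+1+1
13+12
13+8+4
13+4+4+4
12+12+1
12+8+4+1
12+4+4+4+1
8+8+8+1
8+8+4+4+1
Counting gives 9.

9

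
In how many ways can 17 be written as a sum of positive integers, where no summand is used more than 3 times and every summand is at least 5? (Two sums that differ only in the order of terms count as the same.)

The partitions of 17 that satisfy the conditions:
17
12 + 5
11 + 6
10 + 7
9 + 8
7 + 5 + 5
6 + 6 + 5

7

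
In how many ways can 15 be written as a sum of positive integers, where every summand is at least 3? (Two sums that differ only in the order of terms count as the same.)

Enumerating:
15
12, 3
11, 4
10, 5
9, 6
9, 3, 3
8, 7
8, 4, 3
7, 5, 3
7, 4, 4
6, 6, 3
6, 5, 4
6, 3, 3, 3
5, 5, 5
5, 4, 3, 3
4, 4, 4, 3
3, 3, 3, 3, 3

17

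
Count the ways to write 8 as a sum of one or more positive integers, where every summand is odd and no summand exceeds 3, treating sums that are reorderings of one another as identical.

They are:
1, 1, 3, 3
1, 1, 1, 1, 1, 3
1, 1, 1, 1, 1, 1, 1, 1

3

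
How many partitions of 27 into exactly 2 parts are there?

13

Enumerating:
26 + 1
25 + 2
24 + 3
23 + 4
22 + 5
21 + 6
20 + 7
19 + 8
18 + 9
17 + 10
16 + 11
15 + 12
14 + 13
Counting gives 13.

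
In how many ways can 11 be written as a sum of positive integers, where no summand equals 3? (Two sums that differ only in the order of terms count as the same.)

34

There are too many to list fully; the first 12 (by largest part) are:
11
10 + 1
9 + 2
9 + 1 + 1
8 + 2 + 1
8 + 1 + 1 + 1
7 + 4
7 + 2 + 2
7 + 2 + 1 + 1
7 + 1 + 1 + 1 + 1
6 + 5
6 + 4 + 1
…and 22 more, for 34 total.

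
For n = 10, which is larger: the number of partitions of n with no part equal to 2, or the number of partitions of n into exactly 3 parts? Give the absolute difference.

12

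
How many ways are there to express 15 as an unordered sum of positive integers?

176

There are 176 such partitions.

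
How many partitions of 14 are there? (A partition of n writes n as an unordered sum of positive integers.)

Enumerating by decreasing first part gives 135 partitions in all.

135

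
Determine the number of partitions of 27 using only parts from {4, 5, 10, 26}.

2

The partitions of 27 that satisfy the conditions:
10+5+4+4+4
5+5+5+4+4+4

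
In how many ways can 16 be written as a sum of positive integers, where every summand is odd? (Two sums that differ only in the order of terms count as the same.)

There are too many to list fully; the first 12 (by largest part) are:
15+1
13+3
13+1+1+1
11+5
11+3+1+1
11+1+1+1+1+1
9+7
9+5+1+1
9+3+3+1
9+3+1+1+1+1
9+1+1+1+1+1+1+1
7+7+1+1
…and 20 more, for 32 total.

32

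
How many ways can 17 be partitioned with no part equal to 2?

Enumerating by decreasing first part gives 121 partitions in all.

121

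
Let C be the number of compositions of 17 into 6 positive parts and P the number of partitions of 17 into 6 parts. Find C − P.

Ordered (compositions into 6 parts): C(16,5) = 4368.
Unordered (partitions into 6 parts): 44.
Difference: 4368 − 44 = 4324.

4324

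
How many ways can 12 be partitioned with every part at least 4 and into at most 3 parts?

Listing the qualifying partitions of 12:
12
8+4
7+5
6+6
4+4+4
Counting gives 5.

5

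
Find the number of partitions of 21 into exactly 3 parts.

There are too many to list fully; the first 12 (by largest part) are:
1,1,19
1,2,18
1,3,17
2,2,17
1,4,16
2,3,16
1,5,15
2,4,15
3,3,15
1,6,14
2,5,14
3,4,14
…and 25 more, for 37 total.

37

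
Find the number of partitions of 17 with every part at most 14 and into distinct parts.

35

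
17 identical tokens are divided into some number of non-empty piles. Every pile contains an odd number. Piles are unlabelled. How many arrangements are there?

38

A partial list (first 12 by largest part):
17
15 + 1 + 1
13 + 3 + 1
13 + 1 + 1 + 1 + 1
11 + 5 + 1
11 + 3 + 3
11 + 3 + 1 + 1 + 1
11 + 1 + 1 + 1 + 1 + 1 + 1
9 + 7 + 1
9 + 5 + 3
9 + 5 + 1 + 1 + 1
9 + 3 + 3 + 1 + 1
…and 26 more, for 38 total.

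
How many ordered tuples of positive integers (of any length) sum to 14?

There are 13 gaps and each independently is a cut or not, giving 2^13 = 8192.

8192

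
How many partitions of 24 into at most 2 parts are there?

13

Enumerating:
24
23 + 1
22 + 2
21 + 3
20 + 4
19 + 5
18 + 6
17 + 7
16 + 8
15 + 9
14 + 10
13 + 11
12 + 12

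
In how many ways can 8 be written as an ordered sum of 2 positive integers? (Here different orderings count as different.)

By stars and bars with positive parts, the count is C(7,1) = 7.

7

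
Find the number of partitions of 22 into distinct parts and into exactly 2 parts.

10

The partitions of 22 that satisfy the conditions:
21+1
20+2
19+3
18+4
17+5
16+6
15+7
14+8
13+9
12+10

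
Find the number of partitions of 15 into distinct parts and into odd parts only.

4

Listing the qualifying partitions of 15:
15
11, 3, 1
9, 5, 1
7, 5, 3
That's 4 in total.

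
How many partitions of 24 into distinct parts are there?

Direct enumeration gives 122 partitions.

122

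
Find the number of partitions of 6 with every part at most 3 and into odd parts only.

3

Enumerating:
3 + 3
3 + 1 + 1 + 1
1 + 1 + 1 + 1 + 1 + 1
That's 3 in total.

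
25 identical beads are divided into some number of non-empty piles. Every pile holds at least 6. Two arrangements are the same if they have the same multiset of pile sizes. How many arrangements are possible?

17

Enumerating:
25
19+6
18+7
17+8
16+9
15+10
14+11
13+12
13+6+6
12+7+6
11+8+6
11+7+7
10+9+6
10+8+7
9+9+7
9+8+8
7+6+6+6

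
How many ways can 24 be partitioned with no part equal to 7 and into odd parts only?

84

Enumerating by decreasing first part gives 84 partitions in all.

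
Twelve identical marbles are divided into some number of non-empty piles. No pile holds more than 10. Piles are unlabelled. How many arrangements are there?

75

A full systematic count gives 75.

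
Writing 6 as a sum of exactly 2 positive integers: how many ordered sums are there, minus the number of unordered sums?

2

Compositions: C(5,1) = 5.
Partitions of 6 into exactly 2 parts: 3.
Difference: 5 − 3 = 2.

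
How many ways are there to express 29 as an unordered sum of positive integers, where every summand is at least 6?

A partial list (first 12 by largest part):
29
23,6
22,7
21,8
20,9
19,10
18,11
17,12
17,6,6
16,13
16,7,6
15,14
…and 20 more, for 32 total.

32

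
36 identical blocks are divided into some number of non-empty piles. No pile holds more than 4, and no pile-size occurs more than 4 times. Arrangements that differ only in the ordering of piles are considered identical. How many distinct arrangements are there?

Enumerating:
4 + 4 + 4 + 4 + 3 + 3 + 3 + 3 + 2 + 2 + 2 + 2
4 + 4 + 4 + 4 + 3 + 3 + 3 + 3 + 2 + 2 + 2 + 1 + 1
4 + 4 + 4 + 4 + 3 + 3 + 3 + 3 + 2 + 2 + 1 + 1 + 1 + 1
4 + 4 + 4 + 4 + 3 + 3 + 3 + 2 + 2 + 2 + 2 + 1 + 1 + 1
4 + 4 + 4 + 3 + 3 + 3 + 3 + 2 + 2 + 2 + 2 + 1 + 1 + 1 + 1
Counting gives 5.

5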